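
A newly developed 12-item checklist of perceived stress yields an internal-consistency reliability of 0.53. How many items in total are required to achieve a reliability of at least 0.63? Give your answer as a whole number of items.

19

Spearman-Brown solved for the length factor n:
n = r_target (1 − r_old) / [ r_old (1 − r_target) ]
n = 0.63 × (1 − 0.53) / [ 0.53 × (1 − 0.63) ]
n = 0.2961 / 0.1961 ≈ 1.5099
1.5099 × 12 = 18.12 → 19 items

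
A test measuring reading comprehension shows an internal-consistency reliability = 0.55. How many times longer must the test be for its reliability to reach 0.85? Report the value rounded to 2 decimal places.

n = [0.85 × 0.45] / [0.55 × 0.15]
  = 0.3825 / 0.0825 = 4.6364

4.64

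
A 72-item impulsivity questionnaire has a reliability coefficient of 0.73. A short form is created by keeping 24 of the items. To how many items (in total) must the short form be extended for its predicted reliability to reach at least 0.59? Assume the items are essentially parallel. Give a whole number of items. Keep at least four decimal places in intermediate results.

Short-form reliability: n = 24/72 = 0.3333; r_24 = n·r/(1+(n−1)r) ≈ 0.4740
Then solve for n' with r_old = 0.4740, r_target = 0.59: n' = 0.59(1 − 0.4740)/[0.4740(1 − 0.59)] = 1.5969
Items = 1.5969 × 24 ≈ 38.33 → 39

39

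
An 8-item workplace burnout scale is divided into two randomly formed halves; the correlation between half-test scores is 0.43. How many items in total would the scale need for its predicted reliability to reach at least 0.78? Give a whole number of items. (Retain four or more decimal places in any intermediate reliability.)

Corrected full-test reliability: r_full = 2 × 0.43 / (1 + 0.43) ≈ 0.6014
Solve Spearman-Brown for n: n = 0.78(1 − 0.6014) / [0.6014(1 − 0.78)] = 2.3499
Required items = 2.3499 × 8 = 18.80, so 19 items.

19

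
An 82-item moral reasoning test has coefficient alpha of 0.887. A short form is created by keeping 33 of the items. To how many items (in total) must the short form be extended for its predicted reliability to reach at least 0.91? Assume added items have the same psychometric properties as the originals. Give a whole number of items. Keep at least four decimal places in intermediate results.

106

Short-form reliability: n = 33/82 = 0.4024; r_33 = n·r/(1+(n−1)r) ≈ 0.7595
Length factor from the short form to reach 0.91: n' = 0.91(1 − 0.7595) / [0.7595(1 − 0.91)] ≈ 3.2017
Items = 3.2017 × 33 ≈ 105.66 → 106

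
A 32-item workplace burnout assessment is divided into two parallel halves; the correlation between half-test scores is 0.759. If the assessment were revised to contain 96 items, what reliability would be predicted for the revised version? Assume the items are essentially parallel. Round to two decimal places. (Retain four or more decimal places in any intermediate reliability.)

0.95

First correct the split-half correlation to full-test reliability: r_full = 2 × 0.759 / (1 + 0.759) ≈ 0.8630
Length factor from 32 to 96 items: n = 96/32 = 3.0000
r_new = n·r_full / (1 + (n − 1)·r_full) = 2.5890 / 2.7260 ≈ 0.9497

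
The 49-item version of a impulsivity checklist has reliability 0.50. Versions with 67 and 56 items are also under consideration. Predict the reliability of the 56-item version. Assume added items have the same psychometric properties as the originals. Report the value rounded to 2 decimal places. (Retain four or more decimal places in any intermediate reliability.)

The 67-item form is not needed; work directly from the 49-item form with n = 56/49 = 1.1429.
r_{56} = n·r / (1 + (n − 1)·r) = 0.5715 / 1.0715 ≈ 0.5334

0.53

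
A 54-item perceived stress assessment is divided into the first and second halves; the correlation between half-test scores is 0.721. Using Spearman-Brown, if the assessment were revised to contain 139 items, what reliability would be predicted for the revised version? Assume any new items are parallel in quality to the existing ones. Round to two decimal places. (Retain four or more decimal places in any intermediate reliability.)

0.93

Full-test reliability from the split-half r: r_full = 2(0.721)/(1 + 0.721) = 0.8379
Length factor from 54 to 139 items: n = 139/54 = 2.5741
r_new = n·r_full / (1 + (n − 1)·r_full) = 2.1568 / 2.3189 ≈ 0.9301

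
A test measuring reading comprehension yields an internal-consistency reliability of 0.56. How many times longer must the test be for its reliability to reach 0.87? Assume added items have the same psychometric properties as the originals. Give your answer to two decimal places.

n = [0.87 × 0.44] / [0.56 × 0.13]
  = 0.3828 / 0.0728 = 5.2582

5.26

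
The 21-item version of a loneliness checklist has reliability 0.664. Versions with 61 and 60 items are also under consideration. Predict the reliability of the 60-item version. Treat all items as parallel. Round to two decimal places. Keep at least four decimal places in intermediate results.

Only the ratio of lengths matters: n = 60/21 = 2.8571
r_{60} = n·r / (1 + (n − 1)·r) = 1.8971 / 2.2331 ≈ 0.8495

0.85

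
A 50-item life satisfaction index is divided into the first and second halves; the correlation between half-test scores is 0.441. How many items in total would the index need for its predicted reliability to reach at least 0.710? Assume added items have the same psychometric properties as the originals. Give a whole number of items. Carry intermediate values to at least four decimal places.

78

r_full = 2(0.441)/(1 + 0.441) = 0.6121
Solve Spearman-Brown for n: n = 0.710(1 − 0.6121) / [0.6121(1 − 0.710)] = 1.5515
Items = 1.5515 × 50 ≈ 77.58 → 78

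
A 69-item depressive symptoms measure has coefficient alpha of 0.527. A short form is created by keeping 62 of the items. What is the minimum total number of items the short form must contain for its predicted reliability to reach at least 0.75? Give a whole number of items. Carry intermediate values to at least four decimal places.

First, r for the 62-item form: n = 62/69 = 0.8986, so r_62 = 0.8986·0.527/(1 + (0.8986 − 1)·0.527) = 0.5003
Then solve for n' with r_old = 0.5003, r_target = 0.75: n' = 0.75(1 − 0.5003)/[0.5003(1 − 0.75)] = 2.9964
Total items = 2.9964 × 62 = 185.78, rounded up to 186.

186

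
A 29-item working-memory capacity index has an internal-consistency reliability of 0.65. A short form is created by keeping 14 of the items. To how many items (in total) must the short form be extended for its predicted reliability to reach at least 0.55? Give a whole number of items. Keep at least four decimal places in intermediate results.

20

First, r for the 14-item form: n = 14/29 = 0.4828, so r_14 = 0.4828·0.65/(1 + (0.4828 − 1)·0.65) = 0.4727
Length factor from the short form to reach 0.55: n' = 0.55(1 − 0.4727) / [0.4727(1 − 0.55)] ≈ 1.3634
Items = 1.3634 × 14 ≈ 19.09 → 20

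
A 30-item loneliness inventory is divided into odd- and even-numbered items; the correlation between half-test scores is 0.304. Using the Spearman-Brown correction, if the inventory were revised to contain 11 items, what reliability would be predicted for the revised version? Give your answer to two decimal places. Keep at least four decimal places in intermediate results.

0.24

Full-test reliability from the split-half r: r_full = 2(0.304)/(1 + 0.304) = 0.4663
Length factor from 30 to 11 items: n = 11/30 = 0.3667
r_new = n·r_full / (1 + (n − 1)·r_full) = 0.1710 / 0.7047 ≈ 0.2427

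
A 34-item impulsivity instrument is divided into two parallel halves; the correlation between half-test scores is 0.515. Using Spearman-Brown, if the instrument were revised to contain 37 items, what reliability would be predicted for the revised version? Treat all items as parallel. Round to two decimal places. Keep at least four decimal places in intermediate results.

0.70

Spearman-Brown correction (n = 2): r_full = 2·0.515/(1 + 0.515) = 0.6799
Then adjust to 37 items: n = 37/34 = 1.0882
r_new = n·r_full / (1 + (n − 1)·r_full) = 0.7399 / 1.0600 ≈ 0.6980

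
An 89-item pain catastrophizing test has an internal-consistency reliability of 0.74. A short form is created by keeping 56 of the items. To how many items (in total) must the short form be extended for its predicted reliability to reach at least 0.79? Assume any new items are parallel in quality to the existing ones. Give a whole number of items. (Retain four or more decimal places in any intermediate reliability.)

First, r for the 56-item form: n = 56/89 = 0.6292, so r_56 = 0.6292·0.74/(1 + (0.6292 − 1)·0.74) = 0.6417
Then solve for n' with r_old = 0.6417, r_target = 0.79: n' = 0.79(1 − 0.6417)/[0.6417(1 − 0.79)] = 2.1005
Items = 2.1005 × 56 ≈ 117.63 → 118

118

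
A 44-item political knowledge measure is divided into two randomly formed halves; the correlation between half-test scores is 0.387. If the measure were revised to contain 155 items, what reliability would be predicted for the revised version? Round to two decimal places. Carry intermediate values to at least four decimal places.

First correct the split-half correlation to full-test reliability: r_full = 2 × 0.387 / (1 + 0.387) ≈ 0.5580
Length factor from 44 to 155 items: n = 155/44 = 3.5227
r_new = n·r_full / (1 + (n − 1)·r_full) = 1.9657 / 2.4077 ≈ 0.8164

0.82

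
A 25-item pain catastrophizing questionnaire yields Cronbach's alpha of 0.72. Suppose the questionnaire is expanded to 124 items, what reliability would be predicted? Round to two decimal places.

0.93

n = 124/25 = 4.96
r_new = (4.96 × 0.72) / (1 + (4.96 − 1) × 0.72)
r_new = 3.5712 / 3.8512 ≈ 0.9273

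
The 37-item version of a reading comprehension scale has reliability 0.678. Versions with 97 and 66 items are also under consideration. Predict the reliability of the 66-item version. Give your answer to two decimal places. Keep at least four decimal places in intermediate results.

Only the ratio of lengths matters: n = 66/37 = 1.7838
r_{66} = n·r / (1 + (n − 1)·r) = 1.2094 / 1.5314 ≈ 0.7897

0.79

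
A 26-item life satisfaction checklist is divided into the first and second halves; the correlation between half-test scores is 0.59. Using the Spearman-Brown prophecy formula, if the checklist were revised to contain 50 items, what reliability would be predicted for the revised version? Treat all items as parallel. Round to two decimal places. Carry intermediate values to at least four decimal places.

0.85

Full-test reliability from the split-half r: r_full = 2(0.59)/(1 + 0.59) = 0.7421
Length factor from 26 to 50 items: n = 50/26 = 1.9231
r_new = n·r_full / (1 + (n − 1)·r_full) = 1.4271 / 1.6850 ≈ 0.8469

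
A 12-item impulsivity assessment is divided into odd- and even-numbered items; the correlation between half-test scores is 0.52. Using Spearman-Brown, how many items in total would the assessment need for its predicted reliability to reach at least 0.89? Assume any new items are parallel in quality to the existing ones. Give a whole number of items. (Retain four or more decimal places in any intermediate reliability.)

45

r_full = 2(0.52)/(1 + 0.52) = 0.6842
Solve Spearman-Brown for n: n = 0.89(1 − 0.6842) / [0.6842(1 − 0.89)] = 3.7344
Required items = 3.7344 × 12 = 44.81, so 45 items.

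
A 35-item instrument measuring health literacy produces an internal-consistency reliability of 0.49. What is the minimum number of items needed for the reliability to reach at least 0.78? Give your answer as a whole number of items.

130

n = [0.78 × 0.51] / [0.49 × 0.22]
n = 0.3978 / 0.1078 ≈ 3.6902
So the test needs 3.6902 × 35 ≈ 129.16 items; rounding up, 130.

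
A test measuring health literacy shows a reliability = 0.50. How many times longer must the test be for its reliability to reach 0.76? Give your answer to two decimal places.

n = 0.76 × (1 − 0.50) / [ 0.50 × (1 − 0.76) ]
n = 0.3800 / 0.1200 ≈ 3.1667

3.17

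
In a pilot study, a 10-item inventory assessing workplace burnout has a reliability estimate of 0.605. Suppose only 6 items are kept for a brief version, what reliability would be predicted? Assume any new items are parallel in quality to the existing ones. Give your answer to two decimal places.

0.48

The new length is 6/10 = 0.6 times the old.
Spearman-Brown: r_new = n·r / (1 + (n − 1)·r)
r_new = (0.6 × 0.605) / (1 + (0.6 − 1) × 0.605)
     = 0.3630 / 0.7580 = 0.4789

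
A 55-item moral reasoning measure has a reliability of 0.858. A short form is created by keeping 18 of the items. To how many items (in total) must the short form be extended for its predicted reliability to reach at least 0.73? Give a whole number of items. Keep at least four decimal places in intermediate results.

Short-form reliability: n = 18/55 = 0.3273; r_18 = n·r/(1+(n−1)r) ≈ 0.6642
Length factor from the short form to reach 0.73: n' = 0.73(1 − 0.6642) / [0.6642(1 − 0.73)] ≈ 1.3669
Total items = 1.3669 × 18 = 24.60, rounded up to 25.

25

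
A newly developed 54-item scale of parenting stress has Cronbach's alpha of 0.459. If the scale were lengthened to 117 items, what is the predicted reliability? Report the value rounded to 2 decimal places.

The new length is 117/54 = 2.1667 times the old.
Spearman-Brown: r_new = n·r / (1 + (n − 1)·r)
r_new = (2.1667 × 0.459) / (1 + (2.1667 − 1) × 0.459)
r_new = 0.9945 / 1.5355 ≈ 0.6477

0.65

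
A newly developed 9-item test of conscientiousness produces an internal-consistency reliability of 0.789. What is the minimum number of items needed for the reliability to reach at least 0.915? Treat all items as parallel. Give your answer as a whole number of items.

n = 0.915 × (1 − 0.789) / [ 0.789 × (1 − 0.915) ]
  = 0.193065 / 0.067065 = 2.8788
2.8788 × 9 = 25.91 → 26 items

26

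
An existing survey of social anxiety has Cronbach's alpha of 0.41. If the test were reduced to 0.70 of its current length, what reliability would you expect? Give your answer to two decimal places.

0.33

r_new = 0.7·0.41 / [1 + (0.7 − 1)·0.41]
r_new = 0.2870 / 0.8770 ≈ 0.3273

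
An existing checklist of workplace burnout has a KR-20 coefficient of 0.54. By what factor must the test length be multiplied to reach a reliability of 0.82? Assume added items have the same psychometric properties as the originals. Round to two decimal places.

n = [0.82 × 0.46] / [0.54 × 0.18]
n = 0.3772 / 0.0972 ≈ 3.8807

3.88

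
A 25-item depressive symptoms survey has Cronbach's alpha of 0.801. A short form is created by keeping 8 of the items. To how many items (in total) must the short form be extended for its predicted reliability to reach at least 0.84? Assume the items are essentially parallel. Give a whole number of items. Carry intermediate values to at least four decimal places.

33

First, r for the 8-item form: n = 8/25 = 0.3200, so r_8 = 0.3200·0.801/(1 + (0.3200 − 1)·0.801) = 0.5629
Length factor from the short form to reach 0.84: n' = 0.84(1 − 0.5629) / [0.5629(1 − 0.84)] ≈ 4.0767
Items = 4.0767 × 8 ≈ 32.61 → 33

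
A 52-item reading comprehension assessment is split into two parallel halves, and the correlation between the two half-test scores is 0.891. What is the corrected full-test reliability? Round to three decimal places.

0.942

Each half is half the length of the full test, so the full test is n = 2 times a half.
r_full = 2r_hh / (1 + r_hh) = 2 × 0.891 / (1 + 0.891)
       = 1.7820 / 1.8910 = 0.9424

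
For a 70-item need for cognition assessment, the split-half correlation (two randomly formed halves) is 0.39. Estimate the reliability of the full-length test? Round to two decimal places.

r_full = 2(0.39) / (1 + 0.39)
       = 0.7800 / 1.3900 = 0.5612

0.56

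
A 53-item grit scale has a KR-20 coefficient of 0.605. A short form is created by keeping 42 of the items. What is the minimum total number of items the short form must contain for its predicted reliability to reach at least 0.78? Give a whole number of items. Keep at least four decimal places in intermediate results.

Short-form reliability: n = 42/53 = 0.7925; r_42 = n·r/(1+(n−1)r) ≈ 0.5483
Then solve for n' with r_old = 0.5483, r_target = 0.78: n' = 0.78(1 − 0.5483)/[0.5483(1 − 0.78)] = 2.9208
Items = 2.9208 × 42 ≈ 122.67 → 123

123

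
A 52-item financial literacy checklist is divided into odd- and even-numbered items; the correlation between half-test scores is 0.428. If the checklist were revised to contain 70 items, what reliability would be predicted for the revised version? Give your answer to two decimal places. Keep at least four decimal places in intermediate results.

Full-test reliability from the split-half r: r_full = 2(0.428)/(1 + 0.428) = 0.5994
Then adjust to 70 items: n = 70/52 = 1.3462
r_new = n·r_full / (1 + (n − 1)·r_full) = 0.8069 / 1.2075 ≈ 0.6682

0.67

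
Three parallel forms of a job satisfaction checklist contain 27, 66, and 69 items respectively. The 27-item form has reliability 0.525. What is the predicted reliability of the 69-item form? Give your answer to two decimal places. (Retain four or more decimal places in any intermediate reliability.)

The 66-item form is not needed; work directly from the 27-item form with n = 69/27 = 2.5556.
r_{69} = n·r / (1 + (n − 1)·r) = 1.3417 / 1.8167 ≈ 0.7385

0.74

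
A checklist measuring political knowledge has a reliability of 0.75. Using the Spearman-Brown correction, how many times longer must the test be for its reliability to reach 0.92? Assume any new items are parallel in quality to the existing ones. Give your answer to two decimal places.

Invert Spearman-Brown to solve for n:
n = r*(1 − r) / [ r (1 − r*) ]
n = 0.92(1 − 0.75) / [0.75(1 − 0.92)]
n = 0.2300 / 0.0600 ≈ 3.8333

3.83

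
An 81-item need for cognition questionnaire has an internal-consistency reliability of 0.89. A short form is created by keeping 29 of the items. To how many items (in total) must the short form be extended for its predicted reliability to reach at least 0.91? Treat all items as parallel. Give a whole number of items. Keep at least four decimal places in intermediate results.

102

Short-form reliability: n = 29/81 = 0.3580; r_29 = n·r/(1+(n−1)r) ≈ 0.7434
Then solve for n' with r_old = 0.7434, r_target = 0.91: n' = 0.91(1 − 0.7434)/[0.7434(1 − 0.91)] = 3.4901
Total items = 3.4901 × 29 = 101.21, rounded up to 102.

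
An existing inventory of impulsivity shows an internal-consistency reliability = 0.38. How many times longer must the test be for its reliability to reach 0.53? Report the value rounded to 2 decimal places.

n = 0.53(1 − 0.38) / [0.38(1 − 0.53)]
  = 0.3286 / 0.1786 = 1.8399

1.84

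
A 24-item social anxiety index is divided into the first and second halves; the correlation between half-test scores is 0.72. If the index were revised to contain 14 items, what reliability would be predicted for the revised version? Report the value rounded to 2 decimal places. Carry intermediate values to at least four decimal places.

First correct the split-half correlation to full-test reliability: r_full = 2 × 0.72 / (1 + 0.72) ≈ 0.8372
Then adjust to 14 items: n = 14/24 = 0.5833
r_new = n·r_full / (1 + (n − 1)·r_full) = 0.4883 / 0.6511 ≈ 0.7500

0.75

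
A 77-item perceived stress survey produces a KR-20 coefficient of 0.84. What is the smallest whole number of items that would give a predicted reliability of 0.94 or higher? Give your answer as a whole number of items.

230

n = 0.94 × (1 − 0.84) / [ 0.84 × (1 − 0.94) ]
  = 0.1504 / 0.0504 = 2.9841
So the test needs 2.9841 × 77 ≈ 229.78 items; rounding up, 230.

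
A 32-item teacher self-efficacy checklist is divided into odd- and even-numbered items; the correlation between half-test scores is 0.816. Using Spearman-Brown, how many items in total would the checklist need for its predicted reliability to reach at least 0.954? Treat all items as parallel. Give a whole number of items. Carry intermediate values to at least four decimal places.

r_full = 2(0.816)/(1 + 0.816) = 0.8987
n = r_tgt(1 − r_full) / [r_full(1 − r_tgt)] = 0.954 × 0.1013 / (0.8987 × 0.046) ≈ 2.3377
Items = 2.3377 × 32 ≈ 74.81 → 75

75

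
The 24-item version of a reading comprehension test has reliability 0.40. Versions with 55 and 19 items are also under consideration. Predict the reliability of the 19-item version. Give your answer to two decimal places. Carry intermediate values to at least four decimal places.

0.35

Only the ratio of lengths matters: n = 19/24 = 0.7917
r_{19} = n·r / (1 + (n − 1)·r) = 0.3167 / 0.9167 ≈ 0.3455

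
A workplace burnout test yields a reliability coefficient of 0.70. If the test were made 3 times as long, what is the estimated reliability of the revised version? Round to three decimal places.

0.875

Spearman-Brown: r_new = n·r / (1 + (n − 1)·r)
r_new = (3 × 0.70) / (1 + (3 − 1) × 0.70)
r_new = 2.1000 / 2.4000 ≈ 0.8750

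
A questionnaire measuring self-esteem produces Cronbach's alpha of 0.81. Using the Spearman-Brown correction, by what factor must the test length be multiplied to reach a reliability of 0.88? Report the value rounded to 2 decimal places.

n = 0.88(1 − 0.81) / [0.81(1 − 0.88)]
n = 0.1672 / 0.0972 ≈ 1.7202

1.72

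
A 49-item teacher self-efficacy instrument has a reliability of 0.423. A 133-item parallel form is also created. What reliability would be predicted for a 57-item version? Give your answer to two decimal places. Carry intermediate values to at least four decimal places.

Only the ratio of lengths matters: n = 57/49 = 1.1633
r_{57} = n·r / (1 + (n − 1)·r) = 0.4921 / 1.0691 ≈ 0.4603

0.46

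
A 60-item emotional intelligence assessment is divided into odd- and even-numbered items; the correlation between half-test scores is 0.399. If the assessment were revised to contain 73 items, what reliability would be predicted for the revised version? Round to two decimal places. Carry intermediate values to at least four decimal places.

0.62

First correct the split-half correlation to full-test reliability: r_full = 2 × 0.399 / (1 + 0.399) ≈ 0.5704
Length factor from 60 to 73 items: n = 73/60 = 1.2167
r_new = n·r_full / (1 + (n − 1)·r_full) = 0.6940 / 1.1236 ≈ 0.6177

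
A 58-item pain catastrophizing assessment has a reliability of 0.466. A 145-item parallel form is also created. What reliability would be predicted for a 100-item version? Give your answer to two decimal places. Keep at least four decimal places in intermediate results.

0.60

The 145-item form is not needed; work directly from the 58-item form with n = 100/58 = 1.7241.
r_{100} = n·r / (1 + (n − 1)·r) = 0.8034 / 1.3374 ≈ 0.6007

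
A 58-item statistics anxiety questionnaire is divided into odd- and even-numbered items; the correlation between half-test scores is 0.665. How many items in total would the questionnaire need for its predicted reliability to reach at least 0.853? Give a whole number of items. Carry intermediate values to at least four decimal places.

85

Corrected full-test reliability: r_full = 2 × 0.665 / (1 + 0.665) ≈ 0.7988
n = r_tgt(1 − r_full) / [r_full(1 − r_tgt)] = 0.853 × 0.2012 / (0.7988 × 0.147) ≈ 1.4616
Required items = 1.4616 × 58 = 84.77, so 85 items.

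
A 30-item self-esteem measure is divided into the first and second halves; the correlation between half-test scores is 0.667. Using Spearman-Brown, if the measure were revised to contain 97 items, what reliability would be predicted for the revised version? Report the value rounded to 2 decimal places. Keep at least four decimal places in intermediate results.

Spearman-Brown correction (n = 2): r_full = 2·0.667/(1 + 0.667) = 0.8002
Length factor from 30 to 97 items: n = 97/30 = 3.2333
r_new = n·r_full / (1 + (n − 1)·r_full) = 2.5873 / 2.7871 ≈ 0.9283

0.93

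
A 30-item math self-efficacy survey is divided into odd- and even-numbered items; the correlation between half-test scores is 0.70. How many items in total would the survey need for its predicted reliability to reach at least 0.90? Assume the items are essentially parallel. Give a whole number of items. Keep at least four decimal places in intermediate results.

58

Corrected full-test reliability: r_full = 2 × 0.70 / (1 + 0.70) ≈ 0.8235
n = r_tgt(1 − r_full) / [r_full(1 − r_tgt)] = 0.90 × 0.1765 / (0.8235 × 0.10) ≈ 1.9290
Items = 1.9290 × 30 ≈ 57.87 → 58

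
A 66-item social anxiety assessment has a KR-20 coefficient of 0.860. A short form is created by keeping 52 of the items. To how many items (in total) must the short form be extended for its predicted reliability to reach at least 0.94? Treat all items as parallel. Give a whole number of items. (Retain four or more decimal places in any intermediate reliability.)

First, r for the 52-item form: n = 52/66 = 0.7879, so r_52 = 0.7879·0.860/(1 + (0.7879 − 1)·0.860) = 0.8288
Then solve for n' with r_old = 0.8288, r_target = 0.94: n' = 0.94(1 − 0.8288)/[0.8288(1 − 0.94)] = 3.2362
Total items = 3.2362 × 52 = 168.28, rounded up to 169.

169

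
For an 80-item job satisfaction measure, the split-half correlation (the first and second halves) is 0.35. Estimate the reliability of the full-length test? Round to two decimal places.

0.52

The full test is twice the length of either half (n = 2).
r_full = 2r_hh / (1 + r_hh) = 2 × 0.35 / (1 + 0.35)
r_full = 0.7000 / 1.3500 ≈ 0.5185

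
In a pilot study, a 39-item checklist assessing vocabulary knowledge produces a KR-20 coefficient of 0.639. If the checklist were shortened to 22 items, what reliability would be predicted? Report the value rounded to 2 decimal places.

Length ratio n = 22/39 = 0.5641
By Spearman-Brown, r_new = n r / (1 + (n − 1) r).
r_new = (0.5641 × 0.639) / (1 + (0.5641 − 1) × 0.639)
     = 0.3605 / 0.7215 = 0.4997

0.50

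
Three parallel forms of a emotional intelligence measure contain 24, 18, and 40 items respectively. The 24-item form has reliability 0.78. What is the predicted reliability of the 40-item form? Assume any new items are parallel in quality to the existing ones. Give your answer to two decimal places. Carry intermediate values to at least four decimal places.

0.86

Only the ratio of lengths matters: n = 40/24 = 1.6667
r_{40} = n·r / (1 + (n − 1)·r) = 1.3000 / 1.5200 ≈ 0.8553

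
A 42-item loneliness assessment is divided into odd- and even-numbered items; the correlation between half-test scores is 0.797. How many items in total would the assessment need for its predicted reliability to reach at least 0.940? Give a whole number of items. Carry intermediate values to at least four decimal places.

84

r_full = 2(0.797)/(1 + 0.797) = 0.8870
n = r_tgt(1 − r_full) / [r_full(1 − r_tgt)] = 0.940 × 0.1130 / (0.8870 × 0.060) ≈ 1.9959
Required items = 1.9959 × 42 = 83.83, so 84 items.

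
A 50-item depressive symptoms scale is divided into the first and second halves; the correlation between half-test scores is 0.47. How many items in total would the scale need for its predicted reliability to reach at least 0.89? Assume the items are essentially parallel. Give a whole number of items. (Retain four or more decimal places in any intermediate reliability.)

r_full = 2(0.47)/(1 + 0.47) = 0.6395
n = r_tgt(1 − r_full) / [r_full(1 − r_tgt)] = 0.89 × 0.3605 / (0.6395 × 0.11) ≈ 4.5610
Items = 4.5610 × 50 ≈ 228.05 → 229

229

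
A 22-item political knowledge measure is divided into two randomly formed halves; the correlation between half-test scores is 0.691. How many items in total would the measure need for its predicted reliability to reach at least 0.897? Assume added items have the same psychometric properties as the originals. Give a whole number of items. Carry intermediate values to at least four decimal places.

43

r_full = 2(0.691)/(1 + 0.691) = 0.8173
Solve Spearman-Brown for n: n = 0.897(1 − 0.8173) / [0.8173(1 − 0.897)] = 1.9468
Required items = 1.9468 × 22 = 42.83, so 43 items.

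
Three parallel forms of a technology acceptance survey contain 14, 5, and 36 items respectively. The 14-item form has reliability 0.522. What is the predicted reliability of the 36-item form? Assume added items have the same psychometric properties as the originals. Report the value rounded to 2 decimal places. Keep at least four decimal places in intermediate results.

The 5-item form is not needed; work directly from the 14-item form with n = 36/14 = 2.5714.
r_{36} = n·r / (1 + (n − 1)·r) = 1.3423 / 1.8203 ≈ 0.7374

0.74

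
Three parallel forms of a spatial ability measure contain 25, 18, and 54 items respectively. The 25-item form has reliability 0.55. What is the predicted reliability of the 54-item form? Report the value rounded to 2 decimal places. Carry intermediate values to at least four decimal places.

Only the ratio of lengths matters: n = 54/25 = 2.1600
r_{54} = n·r / (1 + (n − 1)·r) = 1.1880 / 1.6380 ≈ 0.7253

0.73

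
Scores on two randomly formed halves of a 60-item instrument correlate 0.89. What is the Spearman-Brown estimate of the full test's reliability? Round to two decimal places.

The full test is twice the length of either half (n = 2).
r_full = 2r_hh / (1 + r_hh) = 2 × 0.89 / (1 + 0.89)
       = 1.7800 / 1.8900 = 0.9418

0.94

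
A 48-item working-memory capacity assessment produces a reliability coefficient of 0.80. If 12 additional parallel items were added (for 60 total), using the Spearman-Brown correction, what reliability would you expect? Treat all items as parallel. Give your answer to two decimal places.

0.83

Length ratio n = 60/48 = 1.25
Apply the Spearman-Brown prophecy formula, r' = nr / [1 + (n − 1)r]:
r_new = 1.25·0.80 / [1 + (1.25 − 1)·0.80]
r_new = 1.0000 / 1.2000 ≈ 0.8333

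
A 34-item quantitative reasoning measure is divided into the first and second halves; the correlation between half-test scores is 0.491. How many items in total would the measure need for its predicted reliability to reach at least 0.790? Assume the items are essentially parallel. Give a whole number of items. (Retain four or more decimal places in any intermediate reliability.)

r_full = 2(0.491)/(1 + 0.491) = 0.6586
n = r_tgt(1 − r_full) / [r_full(1 − r_tgt)] = 0.790 × 0.3414 / (0.6586 × 0.210) ≈ 1.9501
Items = 1.9501 × 34 ≈ 66.30 → 67

67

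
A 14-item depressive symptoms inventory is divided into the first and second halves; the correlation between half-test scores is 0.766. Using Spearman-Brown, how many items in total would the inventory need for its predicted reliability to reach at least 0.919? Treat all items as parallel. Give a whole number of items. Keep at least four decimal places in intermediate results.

25

Corrected full-test reliability: r_full = 2 × 0.766 / (1 + 0.766) ≈ 0.8675
Solve Spearman-Brown for n: n = 0.919(1 − 0.8675) / [0.8675(1 − 0.919)] = 1.7329
Required items = 1.7329 × 14 = 24.26, so 25 items.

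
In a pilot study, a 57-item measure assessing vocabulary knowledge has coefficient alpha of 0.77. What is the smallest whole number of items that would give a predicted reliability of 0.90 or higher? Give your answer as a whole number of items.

Rearranging the Spearman-Brown formula for n,
n = r_target (1 − r_old) / [ r_old (1 − r_target) ]
n = 0.90 × (1 − 0.77) / [ 0.77 × (1 − 0.90) ]
  = 0.2070 / 0.0770 = 2.6883
So the test needs 2.6883 × 57 ≈ 153.23 items; rounding up, 154.

154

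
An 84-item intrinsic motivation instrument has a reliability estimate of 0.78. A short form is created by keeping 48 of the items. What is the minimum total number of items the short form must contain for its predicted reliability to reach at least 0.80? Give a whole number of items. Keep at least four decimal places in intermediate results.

Short-form reliability: n = 48/84 = 0.5714; r_48 = n·r/(1+(n−1)r) ≈ 0.6695
Length factor from the short form to reach 0.80: n' = 0.80(1 − 0.6695) / [0.6695(1 − 0.80)] ≈ 1.9746
Total items = 1.9746 × 48 = 94.78, rounded up to 95.

95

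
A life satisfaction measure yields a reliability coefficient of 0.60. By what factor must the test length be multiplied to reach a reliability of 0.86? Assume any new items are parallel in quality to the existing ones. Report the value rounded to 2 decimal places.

4.10

Invert Spearman-Brown to solve for n:
n = r_target (1 − r_old) / [ r_old (1 − r_target) ]
n = 0.86 × (1 − 0.60) / [ 0.60 × (1 − 0.86) ]
n = 0.3440 / 0.0840 ≈ 4.0952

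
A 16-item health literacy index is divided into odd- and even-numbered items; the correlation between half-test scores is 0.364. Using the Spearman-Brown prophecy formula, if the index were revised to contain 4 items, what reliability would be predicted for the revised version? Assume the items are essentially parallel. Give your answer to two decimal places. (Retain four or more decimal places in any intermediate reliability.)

0.22

Spearman-Brown correction (n = 2): r_full = 2·0.364/(1 + 0.364) = 0.5337
Length factor from 16 to 4 items: n = 4/16 = 0.2500
r_new = n·r_full / (1 + (n − 1)·r_full) = 0.1334 / 0.5997 ≈ 0.2224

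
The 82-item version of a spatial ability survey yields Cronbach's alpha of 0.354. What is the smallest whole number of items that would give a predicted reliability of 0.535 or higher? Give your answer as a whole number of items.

Rearranging the Spearman-Brown formula for n,
n = r*(1 − r) / [ r (1 − r*) ]
n = 0.535(1 − 0.354) / [0.354(1 − 0.535)]
  = 0.345610 / 0.164610 = 2.0996
So the test needs 2.0996 × 82 ≈ 172.17 items; rounding up, 173.

173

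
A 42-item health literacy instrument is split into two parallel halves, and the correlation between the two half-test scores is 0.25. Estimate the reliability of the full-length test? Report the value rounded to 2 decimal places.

0.40

The full test is twice the length of either half (n = 2).
r_full = 2r_hh / (1 + r_hh) = 2 × 0.25 / (1 + 0.25)
r_full = 0.5000 / 1.2500 ≈ 0.4000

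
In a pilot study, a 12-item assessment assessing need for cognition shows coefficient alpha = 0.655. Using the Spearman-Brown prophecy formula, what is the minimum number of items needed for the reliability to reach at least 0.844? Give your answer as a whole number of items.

35

Invert Spearman-Brown to solve for n:
n = r*(1 − r) / [ r (1 − r*) ]
n = 0.844(1 − 0.655) / [0.655(1 − 0.844)]
  = 0.291180 / 0.102180 = 2.8497
Items needed = n × 12 = 2.8497 × 12 ≈ 34.20 → round up to 35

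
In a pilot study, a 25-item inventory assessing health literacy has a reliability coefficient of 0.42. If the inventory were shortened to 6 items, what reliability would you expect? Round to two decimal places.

Length ratio n = 6/25 = 0.24
r_new = (0.24 × 0.42) / (1 + (0.24 − 1) × 0.42)
r_new = 0.1008 / 0.6808 ≈ 0.1481

0.15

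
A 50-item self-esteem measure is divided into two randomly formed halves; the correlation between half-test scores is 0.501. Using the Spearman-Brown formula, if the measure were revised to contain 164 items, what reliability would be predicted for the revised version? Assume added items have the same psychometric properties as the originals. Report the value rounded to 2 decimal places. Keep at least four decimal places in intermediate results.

First correct the split-half correlation to full-test reliability: r_full = 2 × 0.501 / (1 + 0.501) ≈ 0.6676
Then adjust to 164 items: n = 164/50 = 3.2800
r_new = n·r_full / (1 + (n − 1)·r_full) = 2.1897 / 2.5221 ≈ 0.8682

0.87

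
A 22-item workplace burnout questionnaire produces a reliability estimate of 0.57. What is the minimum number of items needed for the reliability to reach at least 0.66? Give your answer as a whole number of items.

33

n = 0.66 × (1 − 0.57) / [ 0.57 × (1 − 0.66) ]
n = 0.2838 / 0.1938 ≈ 1.4644
So the test needs 1.4644 × 22 ≈ 32.22 items; rounding up, 33.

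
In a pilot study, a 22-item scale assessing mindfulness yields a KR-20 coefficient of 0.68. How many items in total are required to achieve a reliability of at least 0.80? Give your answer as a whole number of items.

42

Invert Spearman-Brown to solve for n:
n = r_target (1 − r_old) / [ r_old (1 − r_target) ]
n = 0.80 × (1 − 0.68) / [ 0.68 × (1 − 0.80) ]
  = 0.2560 / 0.1360 = 1.8824
So the test needs 1.8824 × 22 ≈ 41.41 items; rounding up, 42.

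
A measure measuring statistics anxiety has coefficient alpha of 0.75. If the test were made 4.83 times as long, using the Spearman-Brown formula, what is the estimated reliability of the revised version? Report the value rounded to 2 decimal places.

0.94

By Spearman-Brown, r_new = n r / (1 + (n − 1) r).
r_new = (4.83 × 0.75) / (1 + (4.83 − 1) × 0.75)
r_new = 3.6225 / 3.8725 ≈ 0.9354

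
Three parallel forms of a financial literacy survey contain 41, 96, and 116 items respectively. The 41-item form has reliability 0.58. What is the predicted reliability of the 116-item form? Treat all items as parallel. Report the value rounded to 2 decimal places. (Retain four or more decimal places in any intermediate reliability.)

0.80

Only the ratio of lengths matters: n = 116/41 = 2.8293
r_{116} = n·r / (1 + (n − 1)·r) = 1.6410 / 2.0610 ≈ 0.7962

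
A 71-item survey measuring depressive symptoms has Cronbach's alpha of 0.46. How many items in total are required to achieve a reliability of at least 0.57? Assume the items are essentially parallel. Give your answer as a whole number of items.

Spearman-Brown solved for the length factor n:
n = r_target (1 − r_old) / [ r_old (1 − r_target) ]
n = [0.57 × 0.54] / [0.46 × 0.43]
  = 0.3078 / 0.1978 = 1.5561
1.5561 × 71 = 110.48 → 111 items

111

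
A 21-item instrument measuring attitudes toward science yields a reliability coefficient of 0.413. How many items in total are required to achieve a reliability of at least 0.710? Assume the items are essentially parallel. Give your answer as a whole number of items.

74

Spearman-Brown solved for the length factor n:
n = r_target (1 − r_old) / [ r_old (1 − r_target) ]
n = 0.710 × (1 − 0.413) / [ 0.413 × (1 − 0.710) ]
n = 0.416770 / 0.119770 ≈ 3.4798
3.4798 × 21 = 73.08 → 74 items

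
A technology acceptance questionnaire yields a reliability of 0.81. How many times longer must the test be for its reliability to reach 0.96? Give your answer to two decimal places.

Invert Spearman-Brown to solve for n:
n = r*(1 − r) / [ r (1 − r*) ]
n = 0.96 × (1 − 0.81) / [ 0.81 × (1 − 0.96) ]
n = 0.1824 / 0.0324 ≈ 5.6296

5.63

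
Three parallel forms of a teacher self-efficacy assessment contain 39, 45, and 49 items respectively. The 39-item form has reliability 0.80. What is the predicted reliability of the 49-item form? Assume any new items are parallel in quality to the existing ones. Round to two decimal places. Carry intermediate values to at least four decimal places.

0.83

Only the ratio of lengths matters: n = 49/39 = 1.2564
r_{49} = n·r / (1 + (n − 1)·r) = 1.0051 / 1.2051 ≈ 0.8340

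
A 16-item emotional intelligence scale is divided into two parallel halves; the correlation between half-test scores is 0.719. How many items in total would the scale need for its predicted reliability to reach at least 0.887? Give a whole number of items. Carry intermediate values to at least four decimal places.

Corrected full-test reliability: r_full = 2 × 0.719 / (1 + 0.719) ≈ 0.8365
Solve Spearman-Brown for n: n = 0.887(1 − 0.8365) / [0.8365(1 − 0.887)] = 1.5343
Required items = 1.5343 × 16 = 24.55, so 25 items.

25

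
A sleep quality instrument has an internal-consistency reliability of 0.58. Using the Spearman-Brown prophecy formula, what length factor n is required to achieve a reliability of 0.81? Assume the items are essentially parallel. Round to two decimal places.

n = 0.81 × (1 − 0.58) / [ 0.58 × (1 − 0.81) ]
n = 0.3402 / 0.1102 ≈ 3.0871

3.09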